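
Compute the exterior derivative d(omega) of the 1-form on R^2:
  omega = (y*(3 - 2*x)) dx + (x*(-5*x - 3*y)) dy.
d(omega) = (-8*x - 3*y - 3) dx ∧ dy

For a 1-form omega = sum_i f_i dx_i, the exterior derivative is
  d(omega) = sum_{i < j} (∂f_j/∂x_i - ∂f_i/∂x_j) dx_i ∧ dx_j.
  coefficient of dx ∧ dy: ∂f_2/∂x - ∂f_1/∂y = ∂(x*(-5*x - 3*y))/∂x - ∂(y*(3 - 2*x))/∂y = -8*x - 3*y - 3
Assembling: d(omega) = (-8*x - 3*y - 3) dx ∧ dy.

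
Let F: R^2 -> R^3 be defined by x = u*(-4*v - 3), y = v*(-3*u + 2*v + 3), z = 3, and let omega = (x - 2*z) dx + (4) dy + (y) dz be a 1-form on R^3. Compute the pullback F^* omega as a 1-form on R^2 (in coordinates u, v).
F^* omega = (16*u*v^2 + 24*u*v + 9*u + 12*v + 18) du + (16*u^2*v + 12*u^2 + 12*u + 16*v + 12) dv

Using F^*(f dg) = (f ∘ F) d(g ∘ F), substitute each coordinate x_i by F_i(u, v) in f_i, and replace dx_i by d F_i = (∂F_i/∂u) du + (∂F_i/∂v) dv.
  For the x component: f_1(F) = -4*u*v - 3*u - 6; d F_1 = (-4*v - 3) du + (-4*u) dv
  For the y component: f_2(F) = 4; d F_2 = (-3*v) du + (-3*u + 4*v + 3) dv
  For the z component: f_3(F) = v*(-3*u + 2*v + 3); d F_3 = (0) du + (0) dv
Combining and collecting du, dv coefficients:
  coeff of du: 16*u*v^2 + 24*u*v + 9*u + 12*v + 18
  coeff of dv: 16*u^2*v + 12*u^2 + 12*u + 16*v + 12
F^* omega = (16*u*v^2 + 24*u*v + 9*u + 12*v + 18) du + (16*u^2*v + 12*u^2 + 12*u + 16*v + 12) dv.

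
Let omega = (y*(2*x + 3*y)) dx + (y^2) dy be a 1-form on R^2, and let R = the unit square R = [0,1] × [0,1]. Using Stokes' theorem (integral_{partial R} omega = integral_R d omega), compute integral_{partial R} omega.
integral_(partial R) omega = -4

Stokes: integral_partial_R omega = integral_R d omega with d omega = (∂Q/∂x - ∂P/∂y) dx ∧ dy.
  ∂Q/∂x = 0
  ∂P/∂y = 2*x + 6*y
  integrand = ∂Q/∂x - ∂P/∂y = -2*x - 6*y.
Integrating over R: integral_0^1 integral_0^1 (-2*x - 6*y) dx dy = -4.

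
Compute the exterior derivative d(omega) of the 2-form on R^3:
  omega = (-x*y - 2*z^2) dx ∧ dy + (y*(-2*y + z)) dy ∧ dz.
d(omega) = (-4*z) dx ∧ dy ∧ dz

For a 2-form omega = sum_{i<j} g_{ij} dx_i ∧ dx_j, the exterior derivative is
  d(omega) = sum_{i<j} d(g_{ij}) ∧ dx_i ∧ dx_j = sum_{i<j, k} (∂g_{ij}/∂x_k) dx_k ∧ dx_i ∧ dx_j.
Expand each term, using dx_k ∧ dx_i ∧ dx_j = sgn(permutation) dx_{(a)} ∧ dx_{(b)} ∧ dx_{(c)} with (a < b < c) sorted:
  d(-x*y - 2*z^2) includes (∂/∂z)(-x*y - 2*z^2) dz = (-4*z) dz, which multiplied by dx ∧ dy gives (-4*z) dx ∧ dy ∧ dz
Collecting like 3-forms: d(omega) = (-4*z) dx ∧ dy ∧ dz.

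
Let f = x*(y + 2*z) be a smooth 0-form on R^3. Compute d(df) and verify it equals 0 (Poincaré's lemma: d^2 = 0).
d(df) = 0

Step 1: df = sum_i (∂f/∂x_i) dx_i = (y + 2*z) dx + (x) dy + (2*x) dz.
Step 2: Apply d again. Using the 1-form formula, the coefficient of dx ∧ dy in d(df) is ∂^2 f/∂x ∂y - ∂^2 f/∂y ∂x = (1) - (1) = 0 (equality of mixed partials for smooth f).
Similarly for dx ∧ dz and dy ∧ dz — all coefficients vanish. So d(df) = 0.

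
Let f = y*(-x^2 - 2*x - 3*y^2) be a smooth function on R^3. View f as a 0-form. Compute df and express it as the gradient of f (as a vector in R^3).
df = (2*y*(-x - 1)) dx + (-x^2 - 2*x - 9*y^2) dy + (0) dz; grad f = (2*y*(-x - 1), -x^2 - 2*x - 9*y^2, 0)

For a 0-form f, d f = (∂f/∂x) dx + (∂f/∂y) dy + (∂f/∂z) dz. The components of the vector representation are exactly the entries of grad f in Cartesian coordinates:
  ∂f/∂x = 2*y*(-x - 1)
  ∂f/∂y = -x^2 - 2*x - 9*y^2
  ∂f/∂z = 0.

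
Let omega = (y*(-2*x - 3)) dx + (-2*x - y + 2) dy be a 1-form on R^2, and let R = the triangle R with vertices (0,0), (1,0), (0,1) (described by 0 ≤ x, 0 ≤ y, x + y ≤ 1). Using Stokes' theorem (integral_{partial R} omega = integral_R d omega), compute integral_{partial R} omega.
integral_(partial R) omega = 5/6

Stokes: integral_partial_R omega = integral_R d omega with d omega = (∂Q/∂x - ∂P/∂y) dx ∧ dy.
  ∂Q/∂x = -2
  ∂P/∂y = -2*x - 3
  integrand = ∂Q/∂x - ∂P/∂y = 2*x + 1.
Integrating over R: integral_0^1 integral_0^{1-x} (2*x + 1) dy dx = 5/6.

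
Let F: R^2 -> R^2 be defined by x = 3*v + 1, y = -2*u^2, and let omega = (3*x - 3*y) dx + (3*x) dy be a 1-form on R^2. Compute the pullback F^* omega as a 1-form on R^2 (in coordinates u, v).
F^* omega = (12*u*(-3*v - 1)) du + (18*u^2 + 27*v + 9) dv

Using F^*(f dg) = (f ∘ F) d(g ∘ F), substitute each coordinate x_i by F_i(u, v) in f_i, and replace dx_i by d F_i = (∂F_i/∂u) du + (∂F_i/∂v) dv.
  For the x component: f_1(F) = 6*u^2 + 9*v + 3; d F_1 = (0) du + (3) dv
  For the y component: f_2(F) = 9*v + 3; d F_2 = (-4*u) du + (0) dv
Combining and collecting du, dv coefficients:
  coeff of du: 12*u*(-3*v - 1)
  coeff of dv: 18*u^2 + 27*v + 9
F^* omega = (12*u*(-3*v - 1)) du + (18*u^2 + 27*v + 9) dv.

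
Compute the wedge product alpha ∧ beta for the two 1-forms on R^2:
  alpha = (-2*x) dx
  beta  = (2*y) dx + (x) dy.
alpha ∧ beta = (-2*x^2) dx ∧ dy

Distribute the wedge, using dx_i ∧ dx_j = -dx_j ∧ dx_i and dx_i ∧ dx_i = 0. For each pair (i, j) with i < j, the coefficient of dx_i ∧ dx_j in alpha ∧ beta is (alpha_i * beta_j - alpha_j * beta_i). Collecting: alpha ∧ beta = (-2*x^2) dx ∧ dy.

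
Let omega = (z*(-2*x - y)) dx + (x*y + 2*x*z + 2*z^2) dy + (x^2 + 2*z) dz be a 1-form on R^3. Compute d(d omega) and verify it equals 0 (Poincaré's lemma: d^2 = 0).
d(d omega) = 0

Step 1: d omega = sum_{i<j} (∂f_j/∂x_i - ∂f_i/∂x_j) dx_i ∧ dx_j:
  coeff of dx ∧ dy: y + 3*z
  coeff of dx ∧ dz: 4*x + y
  coeff of dy ∧ dz: -2*x - 4*z
Step 2: Apply d again to each 2-form coefficient. The only possible 3-form in R^3 is dx ∧ dy ∧ dz, with coefficient
  ∂(coeff of dy∧dz)/∂x - ∂(coeff of dx∧dz)/∂y + ∂(coeff of dx∧dy)/∂z
  = ∂/∂x (-2*x - 4*z) - ∂/∂y (4*x + y) + ∂/∂z (y + 3*z).
Each of these terms simplifies to sums of mixed partials that cancel in pairs. The result is 0 (by equality of mixed partials for smooth functions — Schwarz / Clairaut).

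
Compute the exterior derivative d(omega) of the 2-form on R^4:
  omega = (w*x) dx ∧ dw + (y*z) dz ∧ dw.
d(omega) = (z) dy ∧ dz ∧ dw

For a 2-form omega = sum_{i<j} g_{ij} dx_i ∧ dx_j, the exterior derivative is
  d(omega) = sum_{i<j} d(g_{ij}) ∧ dx_i ∧ dx_j = sum_{i<j, k} (∂g_{ij}/∂x_k) dx_k ∧ dx_i ∧ dx_j.
Expand each term, using dx_k ∧ dx_i ∧ dx_j = sgn(permutation) dx_{(a)} ∧ dx_{(b)} ∧ dx_{(c)} with (a < b < c) sorted:
  d(y*z) includes (∂/∂y)(y*z) dy = (z) dy, which multiplied by dz ∧ dw gives (z) dy ∧ dz ∧ dw
Collecting like 3-forms: d(omega) = (z) dy ∧ dz ∧ dw.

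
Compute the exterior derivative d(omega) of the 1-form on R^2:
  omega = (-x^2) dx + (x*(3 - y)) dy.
d(omega) = (3 - y) dx ∧ dy

For a 1-form omega = sum_i f_i dx_i, the exterior derivative is
  d(omega) = sum_{i < j} (∂f_j/∂x_i - ∂f_i/∂x_j) dx_i ∧ dx_j.
  coefficient of dx ∧ dy: ∂f_2/∂x - ∂f_1/∂y = ∂(x*(3 - y))/∂x - ∂(-x^2)/∂y = 3 - y
Assembling: d(omega) = (3 - y) dx ∧ dy.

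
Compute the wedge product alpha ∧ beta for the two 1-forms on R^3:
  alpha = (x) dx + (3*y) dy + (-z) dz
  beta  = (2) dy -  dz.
alpha ∧ beta = (2*x) dx ∧ dy + (-x) dx ∧ dz + (-3*y + 2*z) dy ∧ dz

Distribute the wedge, using dx_i ∧ dx_j = -dx_j ∧ dx_i and dx_i ∧ dx_i = 0. For each pair (i, j) with i < j, the coefficient of dx_i ∧ dx_j in alpha ∧ beta is (alpha_i * beta_j - alpha_j * beta_i). Collecting: alpha ∧ beta = (2*x) dx ∧ dy + (-x) dx ∧ dz + (-3*y + 2*z) dy ∧ dz.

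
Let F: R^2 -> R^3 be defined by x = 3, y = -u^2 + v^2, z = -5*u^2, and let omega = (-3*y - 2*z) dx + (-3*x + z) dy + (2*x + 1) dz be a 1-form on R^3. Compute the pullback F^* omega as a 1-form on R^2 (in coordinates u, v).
F^* omega = (10*u^3 - 52*u) du + (2*v*(-5*u^2 - 9)) dv

Using F^*(f dg) = (f ∘ F) d(g ∘ F), substitute each coordinate x_i by F_i(u, v) in f_i, and replace dx_i by d F_i = (∂F_i/∂u) du + (∂F_i/∂v) dv.
  For the x component: f_1(F) = 13*u^2 - 3*v^2; d F_1 = (0) du + (0) dv
  For the y component: f_2(F) = -5*u^2 - 9; d F_2 = (-2*u) du + (2*v) dv
  For the z component: f_3(F) = 7; d F_3 = (-10*u) du + (0) dv
Combining and collecting du, dv coefficients:
  coeff of du: 10*u^3 - 52*u
  coeff of dv: 2*v*(-5*u^2 - 9)
F^* omega = (10*u^3 - 52*u) du + (2*v*(-5*u^2 - 9)) dv.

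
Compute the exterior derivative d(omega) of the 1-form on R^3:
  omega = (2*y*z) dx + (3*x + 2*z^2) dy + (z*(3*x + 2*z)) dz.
d(omega) = (3 - 2*z) dx ∧ dy + (-2*y + 3*z) dx ∧ dz + (-4*z) dy ∧ dz

For a 1-form omega = sum_i f_i dx_i, the exterior derivative is
  d(omega) = sum_{i < j} (∂f_j/∂x_i - ∂f_i/∂x_j) dx_i ∧ dx_j.
  coefficient of dx ∧ dy: ∂f_2/∂x - ∂f_1/∂y = ∂(3*x + 2*z^2)/∂x - ∂(2*y*z)/∂y = 3 - 2*z
  coefficient of dx ∧ dz: ∂f_3/∂x - ∂f_1/∂z = ∂(z*(3*x + 2*z))/∂x - ∂(2*y*z)/∂z = -2*y + 3*z
  coefficient of dy ∧ dz: ∂f_3/∂y - ∂f_2/∂z = ∂(z*(3*x + 2*z))/∂y - ∂(3*x + 2*z^2)/∂z = -4*z
Assembling: d(omega) = (3 - 2*z) dx ∧ dy + (-2*y + 3*z) dx ∧ dz + (-4*z) dy ∧ dz.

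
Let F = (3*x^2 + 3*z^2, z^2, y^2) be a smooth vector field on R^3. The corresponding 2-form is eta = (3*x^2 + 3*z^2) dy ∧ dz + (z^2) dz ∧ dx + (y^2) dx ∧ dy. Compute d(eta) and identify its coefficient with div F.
d(eta) = (6*x) dx ∧ dy ∧ dz; div F = 6*x

For a 2-form in R^3 of the form above, applying d gives a 3-form with coefficient ∂P/∂x + ∂Q/∂y + ∂R/∂z:
  ∂P/∂x = 6*x
  ∂Q/∂y = 0
  ∂R/∂z = 0
Sum = 6*x, which is exactly div F.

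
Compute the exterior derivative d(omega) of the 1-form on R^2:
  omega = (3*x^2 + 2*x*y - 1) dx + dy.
d(omega) = (-2*x) dx ∧ dy

For a 1-form omega = sum_i f_i dx_i, the exterior derivative is
  d(omega) = sum_{i < j} (∂f_j/∂x_i - ∂f_i/∂x_j) dx_i ∧ dx_j.
  coefficient of dx ∧ dy: ∂f_2/∂x - ∂f_1/∂y = ∂(1)/∂x - ∂(3*x^2 + 2*x*y - 1)/∂y = -2*x
Assembling: d(omega) = (-2*x) dx ∧ dy.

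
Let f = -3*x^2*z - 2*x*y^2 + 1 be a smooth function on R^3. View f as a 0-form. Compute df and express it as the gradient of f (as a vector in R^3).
df = (-6*x*z - 2*y^2) dx + (-4*x*y) dy + (-3*x^2) dz; grad f = (-6*x*z - 2*y^2, -4*x*y, -3*x^2)

For a 0-form f, d f = (∂f/∂x) dx + (∂f/∂y) dy + (∂f/∂z) dz. The components of the vector representation are exactly the entries of grad f in Cartesian coordinates:
  ∂f/∂x = -6*x*z - 2*y^2
  ∂f/∂y = -4*x*y
  ∂f/∂z = -3*x^2.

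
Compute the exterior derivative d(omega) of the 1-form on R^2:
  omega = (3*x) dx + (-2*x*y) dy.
d(omega) = (-2*y) dx ∧ dy

For a 1-form omega = sum_i f_i dx_i, the exterior derivative is
  d(omega) = sum_{i < j} (∂f_j/∂x_i - ∂f_i/∂x_j) dx_i ∧ dx_j.
  coefficient of dx ∧ dy: ∂f_2/∂x - ∂f_1/∂y = ∂(-2*x*y)/∂x - ∂(3*x)/∂y = -2*y
Assembling: d(omega) = (-2*y) dx ∧ dy.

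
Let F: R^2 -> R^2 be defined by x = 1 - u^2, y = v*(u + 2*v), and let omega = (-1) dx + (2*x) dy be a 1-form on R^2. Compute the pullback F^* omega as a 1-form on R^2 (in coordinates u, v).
F^* omega = (-2*u^2*v + 2*u + 2*v) du + (-2*u^3 - 8*u^2*v + 2*u + 8*v) dv

Using F^*(f dg) = (f ∘ F) d(g ∘ F), substitute each coordinate x_i by F_i(u, v) in f_i, and replace dx_i by d F_i = (∂F_i/∂u) du + (∂F_i/∂v) dv.
  For the x component: f_1(F) = -1; d F_1 = (-2*u) du + (0) dv
  For the y component: f_2(F) = 2 - 2*u^2; d F_2 = (v) du + (u + 4*v) dv
Combining and collecting du, dv coefficients:
  coeff of du: -2*u^2*v + 2*u + 2*v
  coeff of dv: -2*u^3 - 8*u^2*v + 2*u + 8*v
F^* omega = (-2*u^2*v + 2*u + 2*v) du + (-2*u^3 - 8*u^2*v + 2*u + 8*v) dv.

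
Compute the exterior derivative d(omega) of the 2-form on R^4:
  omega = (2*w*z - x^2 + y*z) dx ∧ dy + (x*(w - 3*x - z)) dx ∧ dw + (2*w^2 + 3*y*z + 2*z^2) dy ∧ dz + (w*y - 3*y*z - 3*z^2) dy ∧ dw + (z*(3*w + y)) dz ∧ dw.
d(omega) = (2*w + y) dx ∧ dy ∧ dz + (2*z) dx ∧ dy ∧ dw + (x) dx ∧ dz ∧ dw + (4*w + 3*y + 7*z) dy ∧ dz ∧ dw

For a 2-form omega = sum_{i<j} g_{ij} dx_i ∧ dx_j, the exterior derivative is
  d(omega) = sum_{i<j} d(g_{ij}) ∧ dx_i ∧ dx_j = sum_{i<j, k} (∂g_{ij}/∂x_k) dx_k ∧ dx_i ∧ dx_j.
Expand each term, using dx_k ∧ dx_i ∧ dx_j = sgn(permutation) dx_{(a)} ∧ dx_{(b)} ∧ dx_{(c)} with (a < b < c) sorted:
  d(2*w*z - x^2 + y*z) includes (∂/∂z)(2*w*z - x^2 + y*z) dz = (2*w + y) dz, which multiplied by dx ∧ dy gives (2*w + y) dx ∧ dy ∧ dz
  d(2*w*z - x^2 + y*z) includes (∂/∂w)(2*w*z - x^2 + y*z) dw = (2*z) dw, which multiplied by dx ∧ dy gives (2*z) dx ∧ dy ∧ dw
  d(x*(w - 3*x - z)) includes (∂/∂z)(x*(w - 3*x - z)) dz = (-x) dz, which multiplied by dx ∧ dw gives (x) dx ∧ dz ∧ dw
  d(2*w^2 + 3*y*z + 2*z^2) includes (∂/∂w)(2*w^2 + 3*y*z + 2*z^2) dw = (4*w) dw, which multiplied by dy ∧ dz gives (4*w) dy ∧ dz ∧ dw
  d(w*y - 3*y*z - 3*z^2) includes (∂/∂z)(w*y - 3*y*z - 3*z^2) dz = (-3*y - 6*z) dz, which multiplied by dy ∧ dw gives (3*y + 6*z) dy ∧ dz ∧ dw
  d(z*(3*w + y)) includes (∂/∂y)(z*(3*w + y)) dy = (z) dy, which multiplied by dz ∧ dw gives (z) dy ∧ dz ∧ dw
Collecting like 3-forms: d(omega) = (2*w + y) dx ∧ dy ∧ dz + (2*z) dx ∧ dy ∧ dw + (x) dx ∧ dz ∧ dw + (4*w + 3*y + 7*z) dy ∧ dz ∧ dw.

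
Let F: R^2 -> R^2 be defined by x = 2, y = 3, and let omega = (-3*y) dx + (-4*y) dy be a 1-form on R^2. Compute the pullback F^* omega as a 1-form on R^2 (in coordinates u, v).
F^* omega = 0

Using F^*(f dg) = (f ∘ F) d(g ∘ F), substitute each coordinate x_i by F_i(u, v) in f_i, and replace dx_i by d F_i = (∂F_i/∂u) du + (∂F_i/∂v) dv.
  For the x component: f_1(F) = -9; d F_1 = (0) du + (0) dv
  For the y component: f_2(F) = -12; d F_2 = (0) du + (0) dv
Combining and collecting du, dv coefficients:
  coeff of du: 0
  coeff of dv: 0
F^* omega = 0.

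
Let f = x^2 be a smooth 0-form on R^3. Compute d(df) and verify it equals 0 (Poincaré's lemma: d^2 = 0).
d(df) = 0

Step 1: df = sum_i (∂f/∂x_i) dx_i = (2*x) dx + (0) dy + (0) dz.
Step 2: Apply d again. Using the 1-form formula, the coefficient of dx ∧ dy in d(df) is ∂^2 f/∂x ∂y - ∂^2 f/∂y ∂x = (0) - (0) = 0 (equality of mixed partials for smooth f).
Similarly for dx ∧ dz and dy ∧ dz — all coefficients vanish. So d(df) = 0.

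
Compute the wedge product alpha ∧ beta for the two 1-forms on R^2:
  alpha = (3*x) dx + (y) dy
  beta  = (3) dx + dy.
alpha ∧ beta = (3*x - 3*y) dx ∧ dy

Distribute the wedge, using dx_i ∧ dx_j = -dx_j ∧ dx_i and dx_i ∧ dx_i = 0. For each pair (i, j) with i < j, the coefficient of dx_i ∧ dx_j in alpha ∧ beta is (alpha_i * beta_j - alpha_j * beta_i). Collecting: alpha ∧ beta = (3*x - 3*y) dx ∧ dy.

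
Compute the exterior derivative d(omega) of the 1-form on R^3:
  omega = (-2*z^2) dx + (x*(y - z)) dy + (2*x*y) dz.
d(omega) = (y - z) dx ∧ dy + (2*y + 4*z) dx ∧ dz + (3*x) dy ∧ dz

For a 1-form omega = sum_i f_i dx_i, the exterior derivative is
  d(omega) = sum_{i < j} (∂f_j/∂x_i - ∂f_i/∂x_j) dx_i ∧ dx_j.
  coefficient of dx ∧ dy: ∂f_2/∂x - ∂f_1/∂y = ∂(x*(y - z))/∂x - ∂(-2*z^2)/∂y = y - z
  coefficient of dx ∧ dz: ∂f_3/∂x - ∂f_1/∂z = ∂(2*x*y)/∂x - ∂(-2*z^2)/∂z = 2*y + 4*z
  coefficient of dy ∧ dz: ∂f_3/∂y - ∂f_2/∂z = ∂(2*x*y)/∂y - ∂(x*(y - z))/∂z = 3*x
Assembling: d(omega) = (y - z) dx ∧ dy + (2*y + 4*z) dx ∧ dz + (3*x) dy ∧ dz.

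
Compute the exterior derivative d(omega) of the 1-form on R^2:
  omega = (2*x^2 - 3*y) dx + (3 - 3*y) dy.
d(omega) = (3) dx ∧ dy

For a 1-form omega = sum_i f_i dx_i, the exterior derivative is
  d(omega) = sum_{i < j} (∂f_j/∂x_i - ∂f_i/∂x_j) dx_i ∧ dx_j.
  coefficient of dx ∧ dy: ∂f_2/∂x - ∂f_1/∂y = ∂(3 - 3*y)/∂x - ∂(2*x^2 - 3*y)/∂y = 3
Assembling: d(omega) = (3) dx ∧ dy.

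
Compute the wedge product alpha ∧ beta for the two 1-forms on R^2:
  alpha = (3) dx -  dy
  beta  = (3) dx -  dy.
alpha ∧ beta = 0

Distribute the wedge, using dx_i ∧ dx_j = -dx_j ∧ dx_i and dx_i ∧ dx_i = 0. For each pair (i, j) with i < j, the coefficient of dx_i ∧ dx_j in alpha ∧ beta is (alpha_i * beta_j - alpha_j * beta_i). Collecting: alpha ∧ beta = 0.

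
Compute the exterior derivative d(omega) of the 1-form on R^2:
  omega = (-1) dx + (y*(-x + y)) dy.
d(omega) = (-y) dx ∧ dy

For a 1-form omega = sum_i f_i dx_i, the exterior derivative is
  d(omega) = sum_{i < j} (∂f_j/∂x_i - ∂f_i/∂x_j) dx_i ∧ dx_j.
  coefficient of dx ∧ dy: ∂f_2/∂x - ∂f_1/∂y = ∂(y*(-x + y))/∂x - ∂(-1)/∂y = -y
Assembling: d(omega) = (-y) dx ∧ dy.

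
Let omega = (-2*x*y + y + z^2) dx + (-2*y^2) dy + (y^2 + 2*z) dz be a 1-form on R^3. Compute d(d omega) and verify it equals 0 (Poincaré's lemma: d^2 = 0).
d(d omega) = 0

Step 1: d omega = sum_{i<j} (∂f_j/∂x_i - ∂f_i/∂x_j) dx_i ∧ dx_j:
  coeff of dx ∧ dy: 2*x - 1
  coeff of dx ∧ dz: -2*z
  coeff of dy ∧ dz: 2*y
Step 2: Apply d again to each 2-form coefficient. The only possible 3-form in R^3 is dx ∧ dy ∧ dz, with coefficient
  ∂(coeff of dy∧dz)/∂x - ∂(coeff of dx∧dz)/∂y + ∂(coeff of dx∧dy)/∂z
  = ∂/∂x (2*y) - ∂/∂y (-2*z) + ∂/∂z (2*x - 1).
Each of these terms simplifies to sums of mixed partials that cancel in pairs. The result is 0 (by equality of mixed partials for smooth functions — Schwarz / Clairaut).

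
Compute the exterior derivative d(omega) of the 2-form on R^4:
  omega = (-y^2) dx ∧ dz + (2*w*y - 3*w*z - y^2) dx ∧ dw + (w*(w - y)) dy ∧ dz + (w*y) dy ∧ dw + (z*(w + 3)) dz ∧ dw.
d(omega) = (2*y) dx ∧ dy ∧ dz + (-2*w + 2*y) dx ∧ dy ∧ dw + (3*w) dx ∧ dz ∧ dw + (2*w - y) dy ∧ dz ∧ dw

For a 2-form omega = sum_{i<j} g_{ij} dx_i ∧ dx_j, the exterior derivative is
  d(omega) = sum_{i<j} d(g_{ij}) ∧ dx_i ∧ dx_j = sum_{i<j, k} (∂g_{ij}/∂x_k) dx_k ∧ dx_i ∧ dx_j.
Expand each term, using dx_k ∧ dx_i ∧ dx_j = sgn(permutation) dx_{(a)} ∧ dx_{(b)} ∧ dx_{(c)} with (a < b < c) sorted:
  d(-y^2) includes (∂/∂y)(-y^2) dy = (-2*y) dy, which multiplied by dx ∧ dz gives (2*y) dx ∧ dy ∧ dz
  d(2*w*y - 3*w*z - y^2) includes (∂/∂y)(2*w*y - 3*w*z - y^2) dy = (2*w - 2*y) dy, which multiplied by dx ∧ dw gives (-2*w + 2*y) dx ∧ dy ∧ dw
  d(2*w*y - 3*w*z - y^2) includes (∂/∂z)(2*w*y - 3*w*z - y^2) dz = (-3*w) dz, which multiplied by dx ∧ dw gives (3*w) dx ∧ dz ∧ dw
  d(w*(w - y)) includes (∂/∂w)(w*(w - y)) dw = (2*w - y) dw, which multiplied by dy ∧ dz gives (2*w - y) dy ∧ dz ∧ dw
Collecting like 3-forms: d(omega) = (2*y) dx ∧ dy ∧ dz + (-2*w + 2*y) dx ∧ dy ∧ dw + (3*w) dx ∧ dz ∧ dw + (2*w - y) dy ∧ dz ∧ dw.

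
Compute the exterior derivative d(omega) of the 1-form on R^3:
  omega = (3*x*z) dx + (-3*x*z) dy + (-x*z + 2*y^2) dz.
d(omega) = (-3*z) dx ∧ dy + (-3*x - z) dx ∧ dz + (3*x + 4*y) dy ∧ dz

For a 1-form omega = sum_i f_i dx_i, the exterior derivative is
  d(omega) = sum_{i < j} (∂f_j/∂x_i - ∂f_i/∂x_j) dx_i ∧ dx_j.
  coefficient of dx ∧ dy: ∂f_2/∂x - ∂f_1/∂y = ∂(-3*x*z)/∂x - ∂(3*x*z)/∂y = -3*z
  coefficient of dx ∧ dz: ∂f_3/∂x - ∂f_1/∂z = ∂(-x*z + 2*y^2)/∂x - ∂(3*x*z)/∂z = -3*x - z
  coefficient of dy ∧ dz: ∂f_3/∂y - ∂f_2/∂z = ∂(-x*z + 2*y^2)/∂y - ∂(-3*x*z)/∂z = 3*x + 4*y
Assembling: d(omega) = (-3*z) dx ∧ dy + (-3*x - z) dx ∧ dz + (3*x + 4*y) dy ∧ dz.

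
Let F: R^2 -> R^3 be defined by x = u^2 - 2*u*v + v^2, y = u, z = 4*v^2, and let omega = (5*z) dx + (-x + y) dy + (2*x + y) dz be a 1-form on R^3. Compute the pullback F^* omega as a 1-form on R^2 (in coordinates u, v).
F^* omega = (-u^2 + 40*u*v^2 + 2*u*v + u - 40*v^3 - v^2) du + (8*v*(2*u^2 - 9*u*v + u + 7*v^2)) dv

Using F^*(f dg) = (f ∘ F) d(g ∘ F), substitute each coordinate x_i by F_i(u, v) in f_i, and replace dx_i by d F_i = (∂F_i/∂u) du + (∂F_i/∂v) dv.
  For the x component: f_1(F) = 20*v^2; d F_1 = (2*u - 2*v) du + (-2*u + 2*v) dv
  For the y component: f_2(F) = -u^2 + 2*u*v + u - v^2; d F_2 = (1) du + (0) dv
  For the z component: f_3(F) = 2*u^2 - 4*u*v + u + 2*v^2; d F_3 = (0) du + (8*v) dv
Combining and collecting du, dv coefficients:
  coeff of du: -u^2 + 40*u*v^2 + 2*u*v + u - 40*v^3 - v^2
  coeff of dv: 8*v*(2*u^2 - 9*u*v + u + 7*v^2)
F^* omega = (-u^2 + 40*u*v^2 + 2*u*v + u - 40*v^3 - v^2) du + (8*v*(2*u^2 - 9*u*v + u + 7*v^2)) dv.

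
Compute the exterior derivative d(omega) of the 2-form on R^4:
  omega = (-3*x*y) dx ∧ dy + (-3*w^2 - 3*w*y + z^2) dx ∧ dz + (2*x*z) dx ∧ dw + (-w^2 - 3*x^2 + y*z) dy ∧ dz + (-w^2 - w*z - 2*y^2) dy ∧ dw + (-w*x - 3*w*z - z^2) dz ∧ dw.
d(omega) = (3*w - 6*x) dx ∧ dy ∧ dz + (-7*w - 2*x - 3*y) dx ∧ dz ∧ dw + (-w) dy ∧ dz ∧ dw

For a 2-form omega = sum_{i<j} g_{ij} dx_i ∧ dx_j, the exterior derivative is
  d(omega) = sum_{i<j} d(g_{ij}) ∧ dx_i ∧ dx_j = sum_{i<j, k} (∂g_{ij}/∂x_k) dx_k ∧ dx_i ∧ dx_j.
Expand each term, using dx_k ∧ dx_i ∧ dx_j = sgn(permutation) dx_{(a)} ∧ dx_{(b)} ∧ dx_{(c)} with (a < b < c) sorted:
  d(-3*w^2 - 3*w*y + z^2) includes (∂/∂y)(-3*w^2 - 3*w*y + z^2) dy = (-3*w) dy, which multiplied by dx ∧ dz gives (3*w) dx ∧ dy ∧ dz
  d(-3*w^2 - 3*w*y + z^2) includes (∂/∂w)(-3*w^2 - 3*w*y + z^2) dw = (-6*w - 3*y) dw, which multiplied by dx ∧ dz gives (-6*w - 3*y) dx ∧ dz ∧ dw
  d(2*x*z) includes (∂/∂z)(2*x*z) dz = (2*x) dz, which multiplied by dx ∧ dw gives (-2*x) dx ∧ dz ∧ dw
  d(-w^2 - 3*x^2 + y*z) includes (∂/∂x)(-w^2 - 3*x^2 + y*z) dx = (-6*x) dx, which multiplied by dy ∧ dz gives (-6*x) dx ∧ dy ∧ dz
  d(-w^2 - 3*x^2 + y*z) includes (∂/∂w)(-w^2 - 3*x^2 + y*z) dw = (-2*w) dw, which multiplied by dy ∧ dz gives (-2*w) dy ∧ dz ∧ dw
  d(-w^2 - w*z - 2*y^2) includes (∂/∂z)(-w^2 - w*z - 2*y^2) dz = (-w) dz, which multiplied by dy ∧ dw gives (w) dy ∧ dz ∧ dw
  d(-w*x - 3*w*z - z^2) includes (∂/∂x)(-w*x - 3*w*z - z^2) dx = (-w) dx, which multiplied by dz ∧ dw gives (-w) dx ∧ dz ∧ dw
Collecting like 3-forms: d(omega) = (3*w - 6*x) dx ∧ dy ∧ dz + (-7*w - 2*x - 3*y) dx ∧ dz ∧ dw + (-w) dy ∧ dz ∧ dw.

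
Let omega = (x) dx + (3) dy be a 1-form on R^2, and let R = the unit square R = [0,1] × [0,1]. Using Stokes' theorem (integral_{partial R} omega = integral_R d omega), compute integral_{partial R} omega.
integral_(partial R) omega = 0

Stokes: integral_partial_R omega = integral_R d omega with d omega = (∂Q/∂x - ∂P/∂y) dx ∧ dy.
  ∂Q/∂x = 0
  ∂P/∂y = 0
  integrand = ∂Q/∂x - ∂P/∂y = 0.
Integrating over R: integral_0^1 integral_0^1 (0) dx dy = 0.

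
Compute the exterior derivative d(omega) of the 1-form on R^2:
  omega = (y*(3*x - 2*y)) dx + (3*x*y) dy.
d(omega) = (-3*x + 7*y) dx ∧ dy

For a 1-form omega = sum_i f_i dx_i, the exterior derivative is
  d(omega) = sum_{i < j} (∂f_j/∂x_i - ∂f_i/∂x_j) dx_i ∧ dx_j.
  coefficient of dx ∧ dy: ∂f_2/∂x - ∂f_1/∂y = ∂(3*x*y)/∂x - ∂(y*(3*x - 2*y))/∂y = -3*x + 7*y
Assembling: d(omega) = (-3*x + 7*y) dx ∧ dy.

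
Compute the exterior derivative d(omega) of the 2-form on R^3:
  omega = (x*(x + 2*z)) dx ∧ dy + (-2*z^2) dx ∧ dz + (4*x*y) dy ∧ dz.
d(omega) = (2*x + 4*y) dx ∧ dy ∧ dz

For a 2-form omega = sum_{i<j} g_{ij} dx_i ∧ dx_j, the exterior derivative is
  d(omega) = sum_{i<j} d(g_{ij}) ∧ dx_i ∧ dx_j = sum_{i<j, k} (∂g_{ij}/∂x_k) dx_k ∧ dx_i ∧ dx_j.
Expand each term, using dx_k ∧ dx_i ∧ dx_j = sgn(permutation) dx_{(a)} ∧ dx_{(b)} ∧ dx_{(c)} with (a < b < c) sorted:
  d(x*(x + 2*z)) includes (∂/∂z)(x*(x + 2*z)) dz = (2*x) dz, which multiplied by dx ∧ dy gives (2*x) dx ∧ dy ∧ dz
  d(4*x*y) includes (∂/∂x)(4*x*y) dx = (4*y) dx, which multiplied by dy ∧ dz gives (4*y) dx ∧ dy ∧ dz
Collecting like 3-forms: d(omega) = (2*x + 4*y) dx ∧ dy ∧ dz.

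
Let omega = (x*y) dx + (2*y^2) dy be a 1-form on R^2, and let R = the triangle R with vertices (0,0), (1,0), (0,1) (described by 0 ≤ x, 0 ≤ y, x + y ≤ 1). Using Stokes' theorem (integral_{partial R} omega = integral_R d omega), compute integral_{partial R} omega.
integral_(partial R) omega = -1/6

Stokes: integral_partial_R omega = integral_R d omega with d omega = (∂Q/∂x - ∂P/∂y) dx ∧ dy.
  ∂Q/∂x = 0
  ∂P/∂y = x
  integrand = ∂Q/∂x - ∂P/∂y = -x.
Integrating over R: integral_0^1 integral_0^{1-x} (-x) dy dx = -1/6.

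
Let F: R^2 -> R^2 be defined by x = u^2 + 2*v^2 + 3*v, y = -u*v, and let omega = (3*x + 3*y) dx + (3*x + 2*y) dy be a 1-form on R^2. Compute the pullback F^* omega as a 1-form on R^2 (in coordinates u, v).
F^* omega = (6*u^3 - 9*u^2*v + 14*u*v^2 + 18*u*v - 6*v^3 - 9*v^2) du + (-3*u^3 + 14*u^2*v + 9*u^2 - 18*u*v^2 - 18*u*v + 24*v^3 + 54*v^2 + 27*v) dv

Using F^*(f dg) = (f ∘ F) d(g ∘ F), substitute each coordinate x_i by F_i(u, v) in f_i, and replace dx_i by d F_i = (∂F_i/∂u) du + (∂F_i/∂v) dv.
  For the x component: f_1(F) = 3*u^2 - 3*u*v + 6*v^2 + 9*v; d F_1 = (2*u) du + (4*v + 3) dv
  For the y component: f_2(F) = 3*u^2 - 2*u*v + 6*v^2 + 9*v; d F_2 = (-v) du + (-u) dv
Combining and collecting du, dv coefficients:
  coeff of du: 6*u^3 - 9*u^2*v + 14*u*v^2 + 18*u*v - 6*v^3 - 9*v^2
  coeff of dv: -3*u^3 + 14*u^2*v + 9*u^2 - 18*u*v^2 - 18*u*v + 24*v^3 + 54*v^2 + 27*v
F^* omega = (6*u^3 - 9*u^2*v + 14*u*v^2 + 18*u*v - 6*v^3 - 9*v^2) du + (-3*u^3 + 14*u^2*v + 9*u^2 - 18*u*v^2 - 18*u*v + 24*v^3 + 54*v^2 + 27*v) dv.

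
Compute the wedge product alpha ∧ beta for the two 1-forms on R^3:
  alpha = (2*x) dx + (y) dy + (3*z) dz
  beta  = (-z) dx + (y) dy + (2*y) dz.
alpha ∧ beta = (y*(2*x + z)) dx ∧ dy + (4*x*y + 3*z^2) dx ∧ dz + (y*(2*y - 3*z)) dy ∧ dz

Distribute the wedge, using dx_i ∧ dx_j = -dx_j ∧ dx_i and dx_i ∧ dx_i = 0. For each pair (i, j) with i < j, the coefficient of dx_i ∧ dx_j in alpha ∧ beta is (alpha_i * beta_j - alpha_j * beta_i). Collecting: alpha ∧ beta = (y*(2*x + z)) dx ∧ dy + (4*x*y + 3*z^2) dx ∧ dz + (y*(2*y - 3*z)) dy ∧ dz.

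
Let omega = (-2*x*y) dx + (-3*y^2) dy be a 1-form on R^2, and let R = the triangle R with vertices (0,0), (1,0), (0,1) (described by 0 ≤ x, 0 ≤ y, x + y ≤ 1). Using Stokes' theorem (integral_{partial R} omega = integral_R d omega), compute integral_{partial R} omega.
integral_(partial R) omega = 1/3

Stokes: integral_partial_R omega = integral_R d omega with d omega = (∂Q/∂x - ∂P/∂y) dx ∧ dy.
  ∂Q/∂x = 0
  ∂P/∂y = -2*x
  integrand = ∂Q/∂x - ∂P/∂y = 2*x.
Integrating over R: integral_0^1 integral_0^{1-x} (2*x) dy dx = 1/3.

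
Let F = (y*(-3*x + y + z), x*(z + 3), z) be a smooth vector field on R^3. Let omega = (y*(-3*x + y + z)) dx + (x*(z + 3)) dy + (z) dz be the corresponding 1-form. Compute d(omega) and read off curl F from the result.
d(omega) = (-x) dy ∧ dz + (y) dz ∧ dx + (3*x - 2*y + 3) dx ∧ dy; curl F = (-x, y, 3*x - 2*y + 3)

d omega = sum_{i<j} (∂f_j/∂x_i - ∂f_i/∂x_j) dx_i ∧ dx_j. Under the identification (dy ∧ dz, dz ∧ dx, dx ∧ dy) ↔ (e_x, e_y, e_z), the coefficients are exactly the components of curl F. Compute:
  ∂R/∂y - ∂Q/∂z = (0) - (x) = -x
  ∂P/∂z - ∂R/∂x = (y) - (0) = y
  ∂Q/∂x - ∂P/∂y = (z + 3) - (-3*x + 2*y + z) = 3*x - 2*y + 3.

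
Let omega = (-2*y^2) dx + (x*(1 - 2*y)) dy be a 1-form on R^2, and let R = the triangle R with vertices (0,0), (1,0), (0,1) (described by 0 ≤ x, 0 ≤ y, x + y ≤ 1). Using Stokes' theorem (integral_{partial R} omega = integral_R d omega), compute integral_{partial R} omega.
integral_(partial R) omega = 5/6

Stokes: integral_partial_R omega = integral_R d omega with d omega = (∂Q/∂x - ∂P/∂y) dx ∧ dy.
  ∂Q/∂x = 1 - 2*y
  ∂P/∂y = -4*y
  integrand = ∂Q/∂x - ∂P/∂y = 2*y + 1.
Integrating over R: integral_0^1 integral_0^{1-x} (2*y + 1) dy dx = 5/6.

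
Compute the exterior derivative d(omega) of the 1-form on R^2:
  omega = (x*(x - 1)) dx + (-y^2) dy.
d(omega) = 0

For a 1-form omega = sum_i f_i dx_i, the exterior derivative is
  d(omega) = sum_{i < j} (∂f_j/∂x_i - ∂f_i/∂x_j) dx_i ∧ dx_j.

Assembling: d(omega) = 0.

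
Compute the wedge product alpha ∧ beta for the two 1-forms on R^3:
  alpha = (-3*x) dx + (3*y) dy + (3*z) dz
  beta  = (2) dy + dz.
alpha ∧ beta = (-6*x) dx ∧ dy + (-3*x) dx ∧ dz + (3*y - 6*z) dy ∧ dz

Distribute the wedge, using dx_i ∧ dx_j = -dx_j ∧ dx_i and dx_i ∧ dx_i = 0. For each pair (i, j) with i < j, the coefficient of dx_i ∧ dx_j in alpha ∧ beta is (alpha_i * beta_j - alpha_j * beta_i). Collecting: alpha ∧ beta = (-6*x) dx ∧ dy + (-3*x) dx ∧ dz + (3*y - 6*z) dy ∧ dz.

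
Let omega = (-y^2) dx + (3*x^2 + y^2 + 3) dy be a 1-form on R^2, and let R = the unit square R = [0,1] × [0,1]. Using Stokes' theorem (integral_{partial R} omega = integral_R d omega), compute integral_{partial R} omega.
integral_(partial R) omega = 4

Stokes: integral_partial_R omega = integral_R d omega with d omega = (∂Q/∂x - ∂P/∂y) dx ∧ dy.
  ∂Q/∂x = 6*x
  ∂P/∂y = -2*y
  integrand = ∂Q/∂x - ∂P/∂y = 6*x + 2*y.
Integrating over R: integral_0^1 integral_0^1 (6*x + 2*y) dx dy = 4.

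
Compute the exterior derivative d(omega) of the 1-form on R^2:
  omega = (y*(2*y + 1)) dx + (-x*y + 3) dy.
d(omega) = (-5*y - 1) dx ∧ dy

For a 1-form omega = sum_i f_i dx_i, the exterior derivative is
  d(omega) = sum_{i < j} (∂f_j/∂x_i - ∂f_i/∂x_j) dx_i ∧ dx_j.
  coefficient of dx ∧ dy: ∂f_2/∂x - ∂f_1/∂y = ∂(-x*y + 3)/∂x - ∂(y*(2*y + 1))/∂y = -5*y - 1
Assembling: d(omega) = (-5*y - 1) dx ∧ dy.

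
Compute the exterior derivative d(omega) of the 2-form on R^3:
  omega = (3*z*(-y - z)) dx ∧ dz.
d(omega) = (3*z) dx ∧ dy ∧ dz

For a 2-form omega = sum_{i<j} g_{ij} dx_i ∧ dx_j, the exterior derivative is
  d(omega) = sum_{i<j} d(g_{ij}) ∧ dx_i ∧ dx_j = sum_{i<j, k} (∂g_{ij}/∂x_k) dx_k ∧ dx_i ∧ dx_j.
Expand each term, using dx_k ∧ dx_i ∧ dx_j = sgn(permutation) dx_{(a)} ∧ dx_{(b)} ∧ dx_{(c)} with (a < b < c) sorted:
  d(3*z*(-y - z)) includes (∂/∂y)(3*z*(-y - z)) dy = (-3*z) dy, which multiplied by dx ∧ dz gives (3*z) dx ∧ dy ∧ dz
Collecting like 3-forms: d(omega) = (3*z) dx ∧ dy ∧ dz.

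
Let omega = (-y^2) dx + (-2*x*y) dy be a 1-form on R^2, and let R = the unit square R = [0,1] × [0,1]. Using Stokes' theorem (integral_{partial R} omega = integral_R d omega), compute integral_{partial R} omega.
integral_(partial R) omega = 0

Stokes: integral_partial_R omega = integral_R d omega with d omega = (∂Q/∂x - ∂P/∂y) dx ∧ dy.
  ∂Q/∂x = -2*y
  ∂P/∂y = -2*y
  integrand = ∂Q/∂x - ∂P/∂y = 0.
Integrating over R: integral_0^1 integral_0^1 (0) dx dy = 0.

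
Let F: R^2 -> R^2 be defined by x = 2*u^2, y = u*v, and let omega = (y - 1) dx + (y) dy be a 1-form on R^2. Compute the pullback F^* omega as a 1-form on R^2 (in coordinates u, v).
F^* omega = (u*(4*u*v + v^2 - 4)) du + (u^2*v) dv

Using F^*(f dg) = (f ∘ F) d(g ∘ F), substitute each coordinate x_i by F_i(u, v) in f_i, and replace dx_i by d F_i = (∂F_i/∂u) du + (∂F_i/∂v) dv.
  For the x component: f_1(F) = u*v - 1; d F_1 = (4*u) du + (0) dv
  For the y component: f_2(F) = u*v; d F_2 = (v) du + (u) dv
Combining and collecting du, dv coefficients:
  coeff of du: u*(4*u*v + v^2 - 4)
  coeff of dv: u^2*v
F^* omega = (u*(4*u*v + v^2 - 4)) du + (u^2*v) dv.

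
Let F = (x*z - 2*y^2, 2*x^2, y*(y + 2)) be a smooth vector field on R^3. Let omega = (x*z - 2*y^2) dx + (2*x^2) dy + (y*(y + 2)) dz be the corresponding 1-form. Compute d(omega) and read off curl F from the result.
d(omega) = (2*y + 2) dy ∧ dz + (x) dz ∧ dx + (4*x + 4*y) dx ∧ dy; curl F = (2*y + 2, x, 4*x + 4*y)

d omega = sum_{i<j} (∂f_j/∂x_i - ∂f_i/∂x_j) dx_i ∧ dx_j. Under the identification (dy ∧ dz, dz ∧ dx, dx ∧ dy) ↔ (e_x, e_y, e_z), the coefficients are exactly the components of curl F. Compute:
  ∂R/∂y - ∂Q/∂z = (2*y + 2) - (0) = 2*y + 2
  ∂P/∂z - ∂R/∂x = (x) - (0) = x
  ∂Q/∂x - ∂P/∂y = (4*x) - (-4*y) = 4*x + 4*y.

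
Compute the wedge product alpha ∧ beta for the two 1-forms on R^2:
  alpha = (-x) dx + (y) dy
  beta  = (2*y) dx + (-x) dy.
alpha ∧ beta = (x^2 - 2*y^2) dx ∧ dy

Distribute the wedge, using dx_i ∧ dx_j = -dx_j ∧ dx_i and dx_i ∧ dx_i = 0. For each pair (i, j) with i < j, the coefficient of dx_i ∧ dx_j in alpha ∧ beta is (alpha_i * beta_j - alpha_j * beta_i). Collecting: alpha ∧ beta = (x^2 - 2*y^2) dx ∧ dy.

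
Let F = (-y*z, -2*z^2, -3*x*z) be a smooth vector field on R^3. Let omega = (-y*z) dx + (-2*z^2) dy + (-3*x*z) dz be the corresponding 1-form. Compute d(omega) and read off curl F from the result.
d(omega) = (4*z) dy ∧ dz + (-y + 3*z) dz ∧ dx + (z) dx ∧ dy; curl F = (4*z, -y + 3*z, z)

d omega = sum_{i<j} (∂f_j/∂x_i - ∂f_i/∂x_j) dx_i ∧ dx_j. Under the identification (dy ∧ dz, dz ∧ dx, dx ∧ dy) ↔ (e_x, e_y, e_z), the coefficients are exactly the components of curl F. Compute:
  ∂R/∂y - ∂Q/∂z = (0) - (-4*z) = 4*z
  ∂P/∂z - ∂R/∂x = (-y) - (-3*z) = -y + 3*z
  ∂Q/∂x - ∂P/∂y = (0) - (-z) = z.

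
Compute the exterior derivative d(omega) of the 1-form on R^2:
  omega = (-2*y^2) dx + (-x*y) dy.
d(omega) = (3*y) dx ∧ dy

For a 1-form omega = sum_i f_i dx_i, the exterior derivative is
  d(omega) = sum_{i < j} (∂f_j/∂x_i - ∂f_i/∂x_j) dx_i ∧ dx_j.
  coefficient of dx ∧ dy: ∂f_2/∂x - ∂f_1/∂y = ∂(-x*y)/∂x - ∂(-2*y^2)/∂y = 3*y
Assembling: d(omega) = (3*y) dx ∧ dy.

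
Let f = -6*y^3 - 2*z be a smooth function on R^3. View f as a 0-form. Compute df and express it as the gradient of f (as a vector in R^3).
df = (0) dx + (-18*y^2) dy + (-2) dz; grad f = (0, -18*y^2, -2)

For a 0-form f, d f = (∂f/∂x) dx + (∂f/∂y) dy + (∂f/∂z) dz. The components of the vector representation are exactly the entries of grad f in Cartesian coordinates:
  ∂f/∂x = 0
  ∂f/∂y = -18*y^2
  ∂f/∂z = -2.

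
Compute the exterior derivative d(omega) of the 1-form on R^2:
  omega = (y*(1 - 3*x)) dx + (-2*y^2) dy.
d(omega) = (3*x - 1) dx ∧ dy

For a 1-form omega = sum_i f_i dx_i, the exterior derivative is
  d(omega) = sum_{i < j} (∂f_j/∂x_i - ∂f_i/∂x_j) dx_i ∧ dx_j.
  coefficient of dx ∧ dy: ∂f_2/∂x - ∂f_1/∂y = ∂(-2*y^2)/∂x - ∂(y*(1 - 3*x))/∂y = 3*x - 1
Assembling: d(omega) = (3*x - 1) dx ∧ dy.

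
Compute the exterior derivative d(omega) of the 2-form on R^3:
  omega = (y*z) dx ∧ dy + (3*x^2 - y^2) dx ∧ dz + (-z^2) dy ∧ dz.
d(omega) = (3*y) dx ∧ dy ∧ dz

For a 2-form omega = sum_{i<j} g_{ij} dx_i ∧ dx_j, the exterior derivative is
  d(omega) = sum_{i<j} d(g_{ij}) ∧ dx_i ∧ dx_j = sum_{i<j, k} (∂g_{ij}/∂x_k) dx_k ∧ dx_i ∧ dx_j.
Expand each term, using dx_k ∧ dx_i ∧ dx_j = sgn(permutation) dx_{(a)} ∧ dx_{(b)} ∧ dx_{(c)} with (a < b < c) sorted:
  d(y*z) includes (∂/∂z)(y*z) dz = (y) dz, which multiplied by dx ∧ dy gives (y) dx ∧ dy ∧ dz
  d(3*x^2 - y^2) includes (∂/∂y)(3*x^2 - y^2) dy = (-2*y) dy, which multiplied by dx ∧ dz gives (2*y) dx ∧ dy ∧ dz
Collecting like 3-forms: d(omega) = (3*y) dx ∧ dy ∧ dz.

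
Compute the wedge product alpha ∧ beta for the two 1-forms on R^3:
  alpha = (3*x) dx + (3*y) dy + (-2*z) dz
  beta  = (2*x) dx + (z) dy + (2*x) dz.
alpha ∧ beta = (3*x*(-2*y + z)) dx ∧ dy + (2*x*(3*x + 2*z)) dx ∧ dz + (6*x*y + 2*z^2) dy ∧ dz

Distribute the wedge, using dx_i ∧ dx_j = -dx_j ∧ dx_i and dx_i ∧ dx_i = 0. For each pair (i, j) with i < j, the coefficient of dx_i ∧ dx_j in alpha ∧ beta is (alpha_i * beta_j - alpha_j * beta_i). Collecting: alpha ∧ beta = (3*x*(-2*y + z)) dx ∧ dy + (2*x*(3*x + 2*z)) dx ∧ dz + (6*x*y + 2*z^2) dy ∧ dz.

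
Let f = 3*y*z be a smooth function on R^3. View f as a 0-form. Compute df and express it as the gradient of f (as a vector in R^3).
df = (0) dx + (3*z) dy + (3*y) dz; grad f = (0, 3*z, 3*y)

For a 0-form f, d f = (∂f/∂x) dx + (∂f/∂y) dy + (∂f/∂z) dz. The components of the vector representation are exactly the entries of grad f in Cartesian coordinates:
  ∂f/∂x = 0
  ∂f/∂y = 3*z
  ∂f/∂z = 3*y.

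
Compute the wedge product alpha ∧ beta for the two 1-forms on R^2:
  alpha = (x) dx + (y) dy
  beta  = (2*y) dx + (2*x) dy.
alpha ∧ beta = (2*x^2 - 2*y^2) dx ∧ dy

Distribute the wedge, using dx_i ∧ dx_j = -dx_j ∧ dx_i and dx_i ∧ dx_i = 0. For each pair (i, j) with i < j, the coefficient of dx_i ∧ dx_j in alpha ∧ beta is (alpha_i * beta_j - alpha_j * beta_i). Collecting: alpha ∧ beta = (2*x^2 - 2*y^2) dx ∧ dy.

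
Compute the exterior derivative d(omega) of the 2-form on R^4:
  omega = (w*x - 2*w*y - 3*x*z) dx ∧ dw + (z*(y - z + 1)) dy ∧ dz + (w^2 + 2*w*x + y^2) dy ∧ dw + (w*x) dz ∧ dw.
d(omega) = (4*w) dx ∧ dy ∧ dw + (w + 3*x) dx ∧ dz ∧ dw

For a 2-form omega = sum_{i<j} g_{ij} dx_i ∧ dx_j, the exterior derivative is
  d(omega) = sum_{i<j} d(g_{ij}) ∧ dx_i ∧ dx_j = sum_{i<j, k} (∂g_{ij}/∂x_k) dx_k ∧ dx_i ∧ dx_j.
Expand each term, using dx_k ∧ dx_i ∧ dx_j = sgn(permutation) dx_{(a)} ∧ dx_{(b)} ∧ dx_{(c)} with (a < b < c) sorted:
  d(w*x - 2*w*y - 3*x*z) includes (∂/∂y)(w*x - 2*w*y - 3*x*z) dy = (-2*w) dy, which multiplied by dx ∧ dw gives (2*w) dx ∧ dy ∧ dw
  d(w*x - 2*w*y - 3*x*z) includes (∂/∂z)(w*x - 2*w*y - 3*x*z) dz = (-3*x) dz, which multiplied by dx ∧ dw gives (3*x) dx ∧ dz ∧ dw
  d(w^2 + 2*w*x + y^2) includes (∂/∂x)(w^2 + 2*w*x + y^2) dx = (2*w) dx, which multiplied by dy ∧ dw gives (2*w) dx ∧ dy ∧ dw
  d(w*x) includes (∂/∂x)(w*x) dx = (w) dx, which multiplied by dz ∧ dw gives (w) dx ∧ dz ∧ dw
Collecting like 3-forms: d(omega) = (4*w) dx ∧ dy ∧ dw + (w + 3*x) dx ∧ dz ∧ dw.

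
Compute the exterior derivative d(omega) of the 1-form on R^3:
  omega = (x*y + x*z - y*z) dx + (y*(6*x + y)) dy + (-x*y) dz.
d(omega) = (-x + 6*y + z) dx ∧ dy + (-x) dx ∧ dz + (-x) dy ∧ dz

For a 1-form omega = sum_i f_i dx_i, the exterior derivative is
  d(omega) = sum_{i < j} (∂f_j/∂x_i - ∂f_i/∂x_j) dx_i ∧ dx_j.
  coefficient of dx ∧ dy: ∂f_2/∂x - ∂f_1/∂y = ∂(y*(6*x + y))/∂x - ∂(x*y + x*z - y*z)/∂y = -x + 6*y + z
  coefficient of dx ∧ dz: ∂f_3/∂x - ∂f_1/∂z = ∂(-x*y)/∂x - ∂(x*y + x*z - y*z)/∂z = -x
  coefficient of dy ∧ dz: ∂f_3/∂y - ∂f_2/∂z = ∂(-x*y)/∂y - ∂(y*(6*x + y))/∂z = -x
Assembling: d(omega) = (-x + 6*y + z) dx ∧ dy + (-x) dx ∧ dz + (-x) dy ∧ dz.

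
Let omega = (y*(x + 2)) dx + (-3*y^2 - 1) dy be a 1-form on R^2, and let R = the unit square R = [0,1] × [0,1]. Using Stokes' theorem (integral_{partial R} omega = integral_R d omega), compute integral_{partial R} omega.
integral_(partial R) omega = -5/2

Stokes: integral_partial_R omega = integral_R d omega with d omega = (∂Q/∂x - ∂P/∂y) dx ∧ dy.
  ∂Q/∂x = 0
  ∂P/∂y = x + 2
  integrand = ∂Q/∂x - ∂P/∂y = -x - 2.
Integrating over R: integral_0^1 integral_0^1 (-x - 2) dx dy = -5/2.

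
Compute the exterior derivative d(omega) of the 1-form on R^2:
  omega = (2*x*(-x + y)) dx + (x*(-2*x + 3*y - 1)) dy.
d(omega) = (-6*x + 3*y - 1) dx ∧ dy

For a 1-form omega = sum_i f_i dx_i, the exterior derivative is
  d(omega) = sum_{i < j} (∂f_j/∂x_i - ∂f_i/∂x_j) dx_i ∧ dx_j.
  coefficient of dx ∧ dy: ∂f_2/∂x - ∂f_1/∂y = ∂(x*(-2*x + 3*y - 1))/∂x - ∂(2*x*(-x + y))/∂y = -6*x + 3*y - 1
Assembling: d(omega) = (-6*x + 3*y - 1) dx ∧ dy.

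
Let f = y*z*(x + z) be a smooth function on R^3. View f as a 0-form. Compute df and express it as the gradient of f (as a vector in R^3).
df = (y*z) dx + (z*(x + z)) dy + (y*(x + 2*z)) dz; grad f = (y*z, z*(x + z), y*(x + 2*z))

For a 0-form f, d f = (∂f/∂x) dx + (∂f/∂y) dy + (∂f/∂z) dz. The components of the vector representation are exactly the entries of grad f in Cartesian coordinates:
  ∂f/∂x = y*z
  ∂f/∂y = z*(x + z)
  ∂f/∂z = y*(x + 2*z).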